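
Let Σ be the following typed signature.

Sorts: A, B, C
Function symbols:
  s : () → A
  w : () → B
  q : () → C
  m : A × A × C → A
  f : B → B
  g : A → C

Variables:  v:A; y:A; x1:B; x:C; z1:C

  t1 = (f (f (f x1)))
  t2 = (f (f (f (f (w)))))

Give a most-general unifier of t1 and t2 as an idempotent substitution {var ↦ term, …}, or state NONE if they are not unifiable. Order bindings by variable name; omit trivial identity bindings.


{x1 ↦ (f (w))}


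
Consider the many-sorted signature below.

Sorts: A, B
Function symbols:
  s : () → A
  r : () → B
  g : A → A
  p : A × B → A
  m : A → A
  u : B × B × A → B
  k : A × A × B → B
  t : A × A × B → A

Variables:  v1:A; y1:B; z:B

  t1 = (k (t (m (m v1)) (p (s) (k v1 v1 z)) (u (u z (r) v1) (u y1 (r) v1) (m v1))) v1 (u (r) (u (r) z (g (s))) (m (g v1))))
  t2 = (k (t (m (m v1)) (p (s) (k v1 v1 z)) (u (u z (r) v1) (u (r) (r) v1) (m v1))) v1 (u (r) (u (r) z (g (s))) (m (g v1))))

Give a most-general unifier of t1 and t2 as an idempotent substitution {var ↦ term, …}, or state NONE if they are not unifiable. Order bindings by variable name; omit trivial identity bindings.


{y1 ↦ (r)}


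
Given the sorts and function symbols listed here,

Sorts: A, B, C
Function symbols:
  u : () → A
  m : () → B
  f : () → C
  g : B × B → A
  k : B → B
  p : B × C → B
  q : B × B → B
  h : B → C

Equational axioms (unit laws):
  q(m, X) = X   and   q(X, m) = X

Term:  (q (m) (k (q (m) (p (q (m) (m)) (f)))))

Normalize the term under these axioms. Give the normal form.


1. (q (m) (k (q (m) (p (q (m) (m)) (f)))))  →  (k (q (m) (p (q (m) (m)) (f))))
2. (k (q (m) (p (q (m) (m)) (f))))  →  (k (p (q (m) (m)) (f)))
3. (k (p (q (m) (m)) (f)))  →  (k (p (m) (f)))

normal form = (k (p (m) (f)))


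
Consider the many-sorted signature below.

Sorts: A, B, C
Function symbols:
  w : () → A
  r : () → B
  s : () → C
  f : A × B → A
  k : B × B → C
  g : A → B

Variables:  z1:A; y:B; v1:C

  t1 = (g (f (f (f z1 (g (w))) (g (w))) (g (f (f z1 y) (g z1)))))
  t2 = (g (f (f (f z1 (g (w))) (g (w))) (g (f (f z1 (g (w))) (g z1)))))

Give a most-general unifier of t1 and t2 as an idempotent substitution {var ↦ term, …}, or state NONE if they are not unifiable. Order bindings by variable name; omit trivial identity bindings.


{y ↦ (g (w))}


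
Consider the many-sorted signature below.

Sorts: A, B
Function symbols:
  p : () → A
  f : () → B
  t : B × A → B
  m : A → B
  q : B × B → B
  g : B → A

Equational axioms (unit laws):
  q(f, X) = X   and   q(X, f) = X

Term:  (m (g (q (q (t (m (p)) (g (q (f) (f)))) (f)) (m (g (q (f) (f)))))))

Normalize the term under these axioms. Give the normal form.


1. (m (g (q (q (t (m (p)) (g (q (f) (f)))) (f)) (m (g (q (f) (f)))))))  →  (m (g (q (t (m (p)) (g (q (f) (f)))) (m (g (q (f) (f)))))))
2. (m (g (q (t (m (p)) (g (q (f) (f)))) (m (g (q (f) (f)))))))  →  (m (g (q (t (m (p)) (g (f))) (m (g (q (f) (f)))))))
3. (m (g (q (t (m (p)) (g (f))) (m (g (q (f) (f)))))))  →  (m (g (q (t (m (p)) (g (f))) (m (g (f))))))

normal form = (m (g (q (t (m (p)) (g (f))) (m (g (f))))))


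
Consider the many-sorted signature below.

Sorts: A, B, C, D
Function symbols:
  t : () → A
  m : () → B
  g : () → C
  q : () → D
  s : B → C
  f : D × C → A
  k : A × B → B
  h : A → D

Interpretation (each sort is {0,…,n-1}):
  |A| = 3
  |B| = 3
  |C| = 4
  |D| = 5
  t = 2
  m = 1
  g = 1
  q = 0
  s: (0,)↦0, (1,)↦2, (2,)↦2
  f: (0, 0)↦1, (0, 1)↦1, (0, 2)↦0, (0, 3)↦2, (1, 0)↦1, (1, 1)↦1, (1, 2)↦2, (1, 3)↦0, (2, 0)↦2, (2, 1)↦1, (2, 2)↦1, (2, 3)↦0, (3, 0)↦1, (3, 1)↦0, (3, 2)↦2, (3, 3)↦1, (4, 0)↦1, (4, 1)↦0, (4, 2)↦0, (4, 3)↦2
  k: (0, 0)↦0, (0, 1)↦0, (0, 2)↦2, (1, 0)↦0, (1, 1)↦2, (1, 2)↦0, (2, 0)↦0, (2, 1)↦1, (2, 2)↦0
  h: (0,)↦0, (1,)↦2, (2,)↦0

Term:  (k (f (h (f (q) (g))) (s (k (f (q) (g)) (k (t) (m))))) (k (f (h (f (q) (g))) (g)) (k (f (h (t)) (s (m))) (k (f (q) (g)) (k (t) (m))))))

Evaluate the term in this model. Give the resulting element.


  q = 0
  g = 1
  (f (q) (g)) = f(0, 1) = 1
  (h (f (q) (g))) = h(1,) = 2
  q = 0
  g = 1
  (f (q) (g)) = f(0, 1) = 1
  t = 2
  m = 1
  (k (t) (m)) = k(2, 1) = 1
  (k (f (q) (g)) (k (t) (m))) = k(1, 1) = 2
  (s (k (f (q) (g)) (k (t) (m)))) = s(2,) = 2
  (f (h (f (q) (g))) (s (k (f (q) (g)) (k (t) (m))))) = f(2, 2) = 1
  q = 0
  g = 1
  (f (q) (g)) = f(0, 1) = 1
  (h (f (q) (g))) = h(1,) = 2
  g = 1
  (f (h (f (q) (g))) (g)) = f(2, 1) = 1
  t = 2
  (h (t)) = h(2,) = 0
  m = 1
  (s (m)) = s(1,) = 2
  (f (h (t)) (s (m))) = f(0, 2) = 0
  q = 0
  g = 1
  (f (q) (g)) = f(0, 1) = 1
  t = 2
  m = 1
  (k (t) (m)) = k(2, 1) = 1
  (k (f (q) (g)) (k (t) (m))) = k(1, 1) = 2
  (k (f (h (t)) (s (m))) (k (f (q) (g)) (k (t) (m)))) = k(0, 2) = 2
  (k (f (h (f (q) (g))) (g)) (k (f (h (t)) (s (m))) (k (f (q) (g)) (k (t) (m))))) = k(1, 2) = 0
  (k (f (h (f (q) (g))) (s (k (f (q) (g)) (k (t) (m))))) (k (f (h (f (q) (g))) (g)) (k (f (h (t)) (s (m))) (k (f (q) (g)) (k (t) (m)))))) = k(1, 0) = 0

value = 0


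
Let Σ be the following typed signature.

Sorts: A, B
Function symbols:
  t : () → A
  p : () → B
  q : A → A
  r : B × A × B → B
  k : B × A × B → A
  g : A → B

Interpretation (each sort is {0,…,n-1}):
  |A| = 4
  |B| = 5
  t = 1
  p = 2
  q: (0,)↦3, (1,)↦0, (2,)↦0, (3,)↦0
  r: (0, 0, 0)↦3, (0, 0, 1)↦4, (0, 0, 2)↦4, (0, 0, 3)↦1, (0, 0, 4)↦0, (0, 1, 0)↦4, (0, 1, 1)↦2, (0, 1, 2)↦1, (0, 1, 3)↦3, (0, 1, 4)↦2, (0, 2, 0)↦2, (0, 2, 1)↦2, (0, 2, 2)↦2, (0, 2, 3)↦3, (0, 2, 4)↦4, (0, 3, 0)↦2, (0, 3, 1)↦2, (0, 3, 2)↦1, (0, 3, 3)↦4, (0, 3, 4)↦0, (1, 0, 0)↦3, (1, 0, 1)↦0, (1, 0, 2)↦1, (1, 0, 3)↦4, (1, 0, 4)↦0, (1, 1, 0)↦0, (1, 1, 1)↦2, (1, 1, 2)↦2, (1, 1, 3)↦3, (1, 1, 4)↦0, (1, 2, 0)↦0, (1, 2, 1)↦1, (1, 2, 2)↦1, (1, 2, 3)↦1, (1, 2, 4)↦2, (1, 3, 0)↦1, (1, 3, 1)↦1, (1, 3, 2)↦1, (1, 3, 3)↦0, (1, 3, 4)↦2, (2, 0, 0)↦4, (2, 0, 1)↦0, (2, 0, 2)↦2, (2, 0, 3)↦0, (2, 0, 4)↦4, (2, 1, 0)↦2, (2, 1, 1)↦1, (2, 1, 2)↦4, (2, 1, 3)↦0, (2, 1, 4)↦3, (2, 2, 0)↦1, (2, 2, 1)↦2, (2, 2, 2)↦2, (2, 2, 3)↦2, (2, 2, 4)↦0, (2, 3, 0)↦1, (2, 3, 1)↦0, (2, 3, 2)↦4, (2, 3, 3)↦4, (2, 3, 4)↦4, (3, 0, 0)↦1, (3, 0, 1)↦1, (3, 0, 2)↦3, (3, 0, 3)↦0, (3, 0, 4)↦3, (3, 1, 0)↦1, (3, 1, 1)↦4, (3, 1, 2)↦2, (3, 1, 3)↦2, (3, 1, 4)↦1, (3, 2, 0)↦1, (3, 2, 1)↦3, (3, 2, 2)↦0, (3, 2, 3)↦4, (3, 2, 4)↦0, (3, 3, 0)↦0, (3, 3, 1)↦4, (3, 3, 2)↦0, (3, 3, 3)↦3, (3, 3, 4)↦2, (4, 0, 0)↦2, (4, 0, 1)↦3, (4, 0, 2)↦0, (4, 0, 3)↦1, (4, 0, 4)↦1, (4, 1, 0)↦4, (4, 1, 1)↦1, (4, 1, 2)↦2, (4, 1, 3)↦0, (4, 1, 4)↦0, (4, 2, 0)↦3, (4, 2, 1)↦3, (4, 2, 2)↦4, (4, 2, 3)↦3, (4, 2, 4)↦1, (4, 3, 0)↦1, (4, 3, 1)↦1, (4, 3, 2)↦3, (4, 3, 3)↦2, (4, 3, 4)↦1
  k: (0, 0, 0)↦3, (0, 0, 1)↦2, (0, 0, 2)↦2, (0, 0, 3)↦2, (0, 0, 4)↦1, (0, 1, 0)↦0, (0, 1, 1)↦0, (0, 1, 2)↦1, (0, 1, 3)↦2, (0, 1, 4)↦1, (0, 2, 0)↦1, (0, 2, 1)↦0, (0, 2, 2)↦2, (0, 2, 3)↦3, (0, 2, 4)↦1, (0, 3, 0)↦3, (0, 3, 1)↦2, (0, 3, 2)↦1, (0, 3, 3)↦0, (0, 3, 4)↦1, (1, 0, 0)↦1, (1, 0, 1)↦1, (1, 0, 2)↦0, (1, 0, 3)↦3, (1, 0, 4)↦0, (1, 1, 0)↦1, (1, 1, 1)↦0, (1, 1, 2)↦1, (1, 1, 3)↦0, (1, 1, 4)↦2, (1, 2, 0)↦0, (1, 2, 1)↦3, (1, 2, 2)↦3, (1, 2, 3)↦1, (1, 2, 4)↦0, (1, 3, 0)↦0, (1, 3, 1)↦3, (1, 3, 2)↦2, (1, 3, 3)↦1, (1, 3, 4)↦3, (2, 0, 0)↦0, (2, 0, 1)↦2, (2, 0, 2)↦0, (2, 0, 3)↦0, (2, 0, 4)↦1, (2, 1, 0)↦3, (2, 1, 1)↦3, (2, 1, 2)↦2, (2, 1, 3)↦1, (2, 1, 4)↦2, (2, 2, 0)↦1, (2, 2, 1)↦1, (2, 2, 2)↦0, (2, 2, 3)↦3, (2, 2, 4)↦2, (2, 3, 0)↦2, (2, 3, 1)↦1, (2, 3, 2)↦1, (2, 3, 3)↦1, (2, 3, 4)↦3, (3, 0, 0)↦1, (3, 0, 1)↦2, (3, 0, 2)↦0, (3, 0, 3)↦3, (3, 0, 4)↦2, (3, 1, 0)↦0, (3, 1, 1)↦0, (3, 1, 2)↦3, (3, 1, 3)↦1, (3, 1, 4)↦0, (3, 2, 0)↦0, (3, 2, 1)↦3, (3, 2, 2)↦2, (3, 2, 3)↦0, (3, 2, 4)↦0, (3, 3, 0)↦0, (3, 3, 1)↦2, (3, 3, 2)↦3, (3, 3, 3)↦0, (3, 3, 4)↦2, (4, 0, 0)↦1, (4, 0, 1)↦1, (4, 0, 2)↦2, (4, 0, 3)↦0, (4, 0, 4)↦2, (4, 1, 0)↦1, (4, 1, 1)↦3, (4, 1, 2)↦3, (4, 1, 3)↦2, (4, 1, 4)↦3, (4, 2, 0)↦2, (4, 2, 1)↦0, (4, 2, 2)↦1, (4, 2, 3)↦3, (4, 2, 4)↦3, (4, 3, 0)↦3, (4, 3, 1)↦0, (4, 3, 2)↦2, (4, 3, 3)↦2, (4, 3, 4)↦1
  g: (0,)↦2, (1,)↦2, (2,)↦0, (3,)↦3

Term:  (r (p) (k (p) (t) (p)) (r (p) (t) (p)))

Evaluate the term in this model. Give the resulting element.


value = 0

  p = 2
  p = 2
  t = 1
  p = 2
  (k (p) (t) (p)) = k(2, 1, 2) = 2
  p = 2
  t = 1
  p = 2
  (r (p) (t) (p)) = r(2, 1, 2) = 4
  (r (p) (k (p) (t) (p)) (r (p) (t) (p))) = r(2, 2, 4) = 0


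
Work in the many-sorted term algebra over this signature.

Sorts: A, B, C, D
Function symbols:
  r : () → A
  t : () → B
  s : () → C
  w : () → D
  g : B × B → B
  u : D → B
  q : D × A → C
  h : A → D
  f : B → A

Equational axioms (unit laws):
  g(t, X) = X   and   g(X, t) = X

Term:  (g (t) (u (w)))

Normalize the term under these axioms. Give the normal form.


normal form = (u (w))

1. (g (t) (u (w)))  →  (u (w))


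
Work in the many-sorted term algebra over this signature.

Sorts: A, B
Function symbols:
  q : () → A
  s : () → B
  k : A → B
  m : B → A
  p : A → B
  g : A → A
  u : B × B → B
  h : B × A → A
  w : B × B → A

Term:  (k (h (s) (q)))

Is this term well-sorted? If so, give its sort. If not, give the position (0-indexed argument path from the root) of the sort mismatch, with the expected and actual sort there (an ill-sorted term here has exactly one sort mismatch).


    (s) : B
    (q) : A
  (h (s) (q)) : A
(k (h (s) (q))) : B

well-sorted; sort = B


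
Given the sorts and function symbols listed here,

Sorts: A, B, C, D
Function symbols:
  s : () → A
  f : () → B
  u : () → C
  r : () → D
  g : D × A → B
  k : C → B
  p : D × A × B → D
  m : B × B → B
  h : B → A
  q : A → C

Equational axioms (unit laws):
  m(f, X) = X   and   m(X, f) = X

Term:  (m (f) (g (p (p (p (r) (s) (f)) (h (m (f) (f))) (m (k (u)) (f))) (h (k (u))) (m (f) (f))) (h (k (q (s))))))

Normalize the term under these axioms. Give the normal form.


1. (m (f) (g (p (p (p (r) (s) (f)) (h (m (f) (f))) (m (k (u)) (f))) (h (k (u))) (m (f) (f))) (h (k (q (s))))))  →  (g (p (p (p (r) (s) (f)) (h (m (f) (f))) (m (k (u)) (f))) (h (k (u))) (m (f) (f))) (h (k (q (s)))))
2. (g (p (p (p (r) (s) (f)) (h (m (f) (f))) (m (k (u)) (f))) (h (k (u))) (m (f) (f))) (h (k (q (s)))))  →  (g (p (p (p (r) (s) (f)) (h (f)) (m (k (u)) (f))) (h (k (u))) (m (f) (f))) (h (k (q (s)))))
3. (g (p (p (p (r) (s) (f)) (h (f)) (m (k (u)) (f))) (h (k (u))) (m (f) (f))) (h (k (q (s)))))  →  (g (p (p (p (r) (s) (f)) (h (f)) (k (u))) (h (k (u))) (m (f) (f))) (h (k (q (s)))))
4. (g (p (p (p (r) (s) (f)) (h (f)) (k (u))) (h (k (u))) (m (f) (f))) (h (k (q (s)))))  →  (g (p (p (p (r) (s) (f)) (h (f)) (k (u))) (h (k (u))) (f)) (h (k (q (s)))))

normal form = (g (p (p (p (r) (s) (f)) (h (f)) (k (u))) (h (k (u))) (f)) (h (k (q (s)))))


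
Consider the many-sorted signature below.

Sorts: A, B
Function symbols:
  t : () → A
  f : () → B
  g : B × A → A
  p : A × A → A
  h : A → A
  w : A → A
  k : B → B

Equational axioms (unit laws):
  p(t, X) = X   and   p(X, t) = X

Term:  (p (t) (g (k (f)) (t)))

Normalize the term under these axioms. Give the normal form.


normal form = (g (k (f)) (t))

1. (p (t) (g (k (f)) (t)))  →  (g (k (f)) (t))


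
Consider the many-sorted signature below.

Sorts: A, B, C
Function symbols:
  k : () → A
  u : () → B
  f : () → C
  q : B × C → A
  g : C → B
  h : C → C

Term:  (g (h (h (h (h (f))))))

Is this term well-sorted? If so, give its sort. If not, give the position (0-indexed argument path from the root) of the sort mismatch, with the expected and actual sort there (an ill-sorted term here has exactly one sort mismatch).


          (f) : C
        (h (f)) : C
      (h (h (f))) : C
    (h (h (h (f)))) : C
  (h (h (h (h (f))))) : C
(g (h (h (h (h (f)))))) : B

well-sorted; sort = B


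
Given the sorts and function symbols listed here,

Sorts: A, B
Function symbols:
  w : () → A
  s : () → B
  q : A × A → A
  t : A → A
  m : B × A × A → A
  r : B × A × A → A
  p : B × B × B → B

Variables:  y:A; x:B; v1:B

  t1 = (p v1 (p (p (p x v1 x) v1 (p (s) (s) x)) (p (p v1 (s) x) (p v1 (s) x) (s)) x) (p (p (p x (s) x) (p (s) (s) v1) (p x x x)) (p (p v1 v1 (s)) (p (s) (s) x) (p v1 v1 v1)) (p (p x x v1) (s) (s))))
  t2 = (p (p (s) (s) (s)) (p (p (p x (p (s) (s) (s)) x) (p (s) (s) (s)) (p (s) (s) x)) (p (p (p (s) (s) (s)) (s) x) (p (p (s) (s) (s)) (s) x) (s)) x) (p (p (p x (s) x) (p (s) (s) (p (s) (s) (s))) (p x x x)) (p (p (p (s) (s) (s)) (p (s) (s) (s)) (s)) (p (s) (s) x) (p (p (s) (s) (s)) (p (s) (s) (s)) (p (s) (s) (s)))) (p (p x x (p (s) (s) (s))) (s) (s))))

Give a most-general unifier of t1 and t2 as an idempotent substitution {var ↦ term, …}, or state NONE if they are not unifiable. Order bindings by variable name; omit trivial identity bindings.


{v1 ↦ (p (s) (s) (s))}


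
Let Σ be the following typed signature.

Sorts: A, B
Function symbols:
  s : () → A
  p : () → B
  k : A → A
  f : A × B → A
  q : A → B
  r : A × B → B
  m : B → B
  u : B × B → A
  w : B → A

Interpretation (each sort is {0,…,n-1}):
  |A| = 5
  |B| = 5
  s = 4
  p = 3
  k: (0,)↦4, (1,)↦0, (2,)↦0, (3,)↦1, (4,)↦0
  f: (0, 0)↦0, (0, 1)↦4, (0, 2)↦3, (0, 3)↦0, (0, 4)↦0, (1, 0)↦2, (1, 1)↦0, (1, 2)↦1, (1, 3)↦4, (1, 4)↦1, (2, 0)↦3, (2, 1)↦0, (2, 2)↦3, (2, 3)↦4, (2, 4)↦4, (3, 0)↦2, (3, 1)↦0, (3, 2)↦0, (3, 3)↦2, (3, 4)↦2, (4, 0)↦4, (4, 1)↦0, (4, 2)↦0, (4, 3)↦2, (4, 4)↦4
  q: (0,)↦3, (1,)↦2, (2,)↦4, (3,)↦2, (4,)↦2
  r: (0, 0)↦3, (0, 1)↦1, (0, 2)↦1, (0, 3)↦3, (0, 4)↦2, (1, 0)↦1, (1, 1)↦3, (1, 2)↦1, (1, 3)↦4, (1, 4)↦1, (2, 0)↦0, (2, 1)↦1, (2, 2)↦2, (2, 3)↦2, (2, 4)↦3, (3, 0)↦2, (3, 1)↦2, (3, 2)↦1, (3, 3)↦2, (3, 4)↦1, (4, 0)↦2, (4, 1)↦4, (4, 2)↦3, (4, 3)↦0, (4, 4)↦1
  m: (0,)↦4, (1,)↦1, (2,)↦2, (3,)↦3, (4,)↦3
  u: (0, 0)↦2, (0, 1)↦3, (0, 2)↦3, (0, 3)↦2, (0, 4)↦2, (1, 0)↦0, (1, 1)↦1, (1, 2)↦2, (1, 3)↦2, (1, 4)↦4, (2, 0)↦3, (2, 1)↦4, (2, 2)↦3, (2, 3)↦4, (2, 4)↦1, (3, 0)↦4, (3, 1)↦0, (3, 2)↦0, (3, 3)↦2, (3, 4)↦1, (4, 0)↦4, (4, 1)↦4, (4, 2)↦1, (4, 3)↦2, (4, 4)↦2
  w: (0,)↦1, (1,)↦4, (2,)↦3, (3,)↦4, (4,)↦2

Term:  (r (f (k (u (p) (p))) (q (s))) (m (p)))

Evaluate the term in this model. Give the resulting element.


value = 2

  p = 3
  p = 3
  (u (p) (p)) = u(3, 3) = 2
  (k (u (p) (p))) = k(2,) = 0
  s = 4
  (q (s)) = q(4,) = 2
  (f (k (u (p) (p))) (q (s))) = f(0, 2) = 3
  p = 3
  (m (p)) = m(3,) = 3
  (r (f (k (u (p) (p))) (q (s))) (m (p))) = r(3, 3) = 2


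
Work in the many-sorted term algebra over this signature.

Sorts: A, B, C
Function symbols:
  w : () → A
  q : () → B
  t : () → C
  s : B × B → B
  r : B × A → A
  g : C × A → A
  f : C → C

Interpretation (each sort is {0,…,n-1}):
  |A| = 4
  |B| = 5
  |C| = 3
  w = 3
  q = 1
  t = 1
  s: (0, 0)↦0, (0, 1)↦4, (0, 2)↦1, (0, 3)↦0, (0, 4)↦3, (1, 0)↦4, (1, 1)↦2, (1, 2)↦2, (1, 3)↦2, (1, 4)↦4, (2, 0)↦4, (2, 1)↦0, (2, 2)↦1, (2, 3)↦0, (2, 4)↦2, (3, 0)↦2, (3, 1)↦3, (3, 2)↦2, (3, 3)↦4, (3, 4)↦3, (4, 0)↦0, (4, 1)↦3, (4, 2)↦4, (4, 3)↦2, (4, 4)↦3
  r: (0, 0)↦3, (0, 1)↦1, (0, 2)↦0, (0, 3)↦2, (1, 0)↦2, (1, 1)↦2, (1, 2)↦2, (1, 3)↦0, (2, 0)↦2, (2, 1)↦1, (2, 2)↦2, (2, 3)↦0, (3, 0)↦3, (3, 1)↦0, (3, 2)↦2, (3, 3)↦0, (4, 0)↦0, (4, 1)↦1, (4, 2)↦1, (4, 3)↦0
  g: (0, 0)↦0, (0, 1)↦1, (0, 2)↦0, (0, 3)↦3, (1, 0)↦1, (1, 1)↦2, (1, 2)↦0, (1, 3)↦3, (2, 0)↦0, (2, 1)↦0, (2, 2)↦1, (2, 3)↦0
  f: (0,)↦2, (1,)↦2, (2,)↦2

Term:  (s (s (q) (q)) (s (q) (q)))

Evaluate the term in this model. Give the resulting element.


value = 1

  q = 1
  q = 1
  (s (q) (q)) = s(1, 1) = 2
  q = 1
  q = 1
  (s (q) (q)) = s(1, 1) = 2
  (s (s (q) (q)) (s (q) (q))) = s(2, 2) = 1


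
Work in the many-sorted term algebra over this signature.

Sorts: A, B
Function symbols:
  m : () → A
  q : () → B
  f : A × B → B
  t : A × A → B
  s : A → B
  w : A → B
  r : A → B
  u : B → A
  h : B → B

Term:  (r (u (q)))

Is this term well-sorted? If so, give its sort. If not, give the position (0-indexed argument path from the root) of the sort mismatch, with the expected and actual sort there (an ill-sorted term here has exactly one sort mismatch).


well-sorted; sort = B

    (q) : B
  (u (q)) : A
(r (u (q))) : B


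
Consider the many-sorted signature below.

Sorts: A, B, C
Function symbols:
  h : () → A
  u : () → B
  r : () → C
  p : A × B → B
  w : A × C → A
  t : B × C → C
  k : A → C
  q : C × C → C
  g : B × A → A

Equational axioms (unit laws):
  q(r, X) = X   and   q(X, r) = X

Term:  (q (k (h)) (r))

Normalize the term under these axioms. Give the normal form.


normal form = (k (h))

1. (q (k (h)) (r))  →  (k (h))


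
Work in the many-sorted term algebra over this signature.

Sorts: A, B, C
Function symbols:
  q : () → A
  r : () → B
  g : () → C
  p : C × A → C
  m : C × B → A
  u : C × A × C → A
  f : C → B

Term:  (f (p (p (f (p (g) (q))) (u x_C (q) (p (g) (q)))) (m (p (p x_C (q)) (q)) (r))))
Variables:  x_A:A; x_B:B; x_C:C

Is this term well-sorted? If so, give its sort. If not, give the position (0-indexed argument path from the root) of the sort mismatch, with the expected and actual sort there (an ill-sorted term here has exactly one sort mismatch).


ill-sorted at position [0, 0, 0]: expected C, got B

          (g) : C
          (q) : A
        (p (g) (q)) : C
      (f (p (g) (q))) : B
        x_C : C
        (q) : A
          (g) : C
          (q) : A
        (p (g) (q)) : C
      (u x_C (q) (p (g) (q))) : A
    (p (f (p (g) (q))) (u x_C (q) (p (g) (q)))) : ✗ arg 0 at [0, 0, 0] has sort B, expected C
          x_C : C
          (q) : A
        (p x_C (q)) : C
        (q) : A
      (p (p x_C (q)) (q)) : C
      (r) : B
    (m (p (p x_C (q)) (q)) (r)) : A


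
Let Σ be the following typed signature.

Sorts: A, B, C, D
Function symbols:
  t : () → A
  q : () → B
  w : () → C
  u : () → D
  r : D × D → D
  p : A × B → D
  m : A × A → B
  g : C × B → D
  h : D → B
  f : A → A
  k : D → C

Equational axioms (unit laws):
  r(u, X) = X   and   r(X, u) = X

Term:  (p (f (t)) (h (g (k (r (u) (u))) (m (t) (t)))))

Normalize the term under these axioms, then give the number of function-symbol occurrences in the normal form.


1. (p (f (t)) (h (g (k (r (u) (u))) (m (t) (t)))))  →  (p (f (t)) (h (g (k (u)) (m (t) (t)))))
normal form: (p (f (t)) (h (g (k (u)) (m (t) (t)))))

size = 10


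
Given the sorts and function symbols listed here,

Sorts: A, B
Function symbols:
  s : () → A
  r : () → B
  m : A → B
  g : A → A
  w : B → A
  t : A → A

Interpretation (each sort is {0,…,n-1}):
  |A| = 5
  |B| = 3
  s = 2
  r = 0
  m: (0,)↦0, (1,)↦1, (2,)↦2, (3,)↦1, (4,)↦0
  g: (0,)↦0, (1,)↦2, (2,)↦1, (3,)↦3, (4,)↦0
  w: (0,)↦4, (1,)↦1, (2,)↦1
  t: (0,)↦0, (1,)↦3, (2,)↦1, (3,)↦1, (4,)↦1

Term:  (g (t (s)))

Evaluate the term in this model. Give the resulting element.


  s = 2
  (t (s)) = t(2,) = 1
  (g (t (s))) = g(1,) = 2

value = 2


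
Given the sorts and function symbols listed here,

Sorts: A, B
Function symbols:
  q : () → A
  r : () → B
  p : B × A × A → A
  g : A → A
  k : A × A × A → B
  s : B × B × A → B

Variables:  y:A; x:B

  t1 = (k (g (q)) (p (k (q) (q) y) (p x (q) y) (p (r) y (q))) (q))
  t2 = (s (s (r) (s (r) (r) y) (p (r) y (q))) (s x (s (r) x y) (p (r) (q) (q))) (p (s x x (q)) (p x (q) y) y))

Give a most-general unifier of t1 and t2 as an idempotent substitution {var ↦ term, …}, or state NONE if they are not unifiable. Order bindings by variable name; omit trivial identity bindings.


NONE (not unifiable)

head clash or occurs-check failure — not unifiable


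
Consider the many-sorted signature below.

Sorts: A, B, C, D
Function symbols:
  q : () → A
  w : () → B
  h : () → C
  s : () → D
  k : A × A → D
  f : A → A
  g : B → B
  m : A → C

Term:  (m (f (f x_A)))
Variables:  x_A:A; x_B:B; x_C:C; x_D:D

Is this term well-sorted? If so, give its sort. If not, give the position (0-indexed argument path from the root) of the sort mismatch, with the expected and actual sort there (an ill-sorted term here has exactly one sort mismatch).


      x_A : A
    (f x_A) : A
  (f (f x_A)) : A
(m (f (f x_A))) : C

well-sorted; sort = C


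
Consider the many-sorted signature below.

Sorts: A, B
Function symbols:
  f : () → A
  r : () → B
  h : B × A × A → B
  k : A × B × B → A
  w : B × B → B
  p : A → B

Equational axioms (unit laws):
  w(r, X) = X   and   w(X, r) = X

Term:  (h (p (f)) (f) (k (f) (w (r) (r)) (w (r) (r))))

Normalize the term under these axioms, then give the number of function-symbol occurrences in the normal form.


1. (h (p (f)) (f) (k (f) (w (r) (r)) (w (r) (r))))  →  (h (p (f)) (f) (k (f) (r) (w (r) (r))))
2. (h (p (f)) (f) (k (f) (r) (w (r) (r))))  →  (h (p (f)) (f) (k (f) (r) (r)))
normal form: (h (p (f)) (f) (k (f) (r) (r)))

size = 8


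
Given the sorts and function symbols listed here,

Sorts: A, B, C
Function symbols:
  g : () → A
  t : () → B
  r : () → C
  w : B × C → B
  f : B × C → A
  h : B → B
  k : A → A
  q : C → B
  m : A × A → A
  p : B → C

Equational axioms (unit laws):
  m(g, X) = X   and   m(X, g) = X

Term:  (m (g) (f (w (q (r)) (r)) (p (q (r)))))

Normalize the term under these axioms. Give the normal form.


1. (m (g) (f (w (q (r)) (r)) (p (q (r)))))  →  (f (w (q (r)) (r)) (p (q (r))))

normal form = (f (w (q (r)) (r)) (p (q (r))))


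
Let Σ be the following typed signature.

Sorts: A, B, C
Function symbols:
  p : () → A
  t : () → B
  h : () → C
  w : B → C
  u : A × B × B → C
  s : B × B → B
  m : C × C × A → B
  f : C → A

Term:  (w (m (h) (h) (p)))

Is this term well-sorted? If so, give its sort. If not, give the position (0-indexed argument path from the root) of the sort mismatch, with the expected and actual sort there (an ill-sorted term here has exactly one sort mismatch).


well-sorted; sort = C

    (h) : C
    (h) : C
    (p) : A
  (m (h) (h) (p)) : B
(w (m (h) (h) (p))) : C


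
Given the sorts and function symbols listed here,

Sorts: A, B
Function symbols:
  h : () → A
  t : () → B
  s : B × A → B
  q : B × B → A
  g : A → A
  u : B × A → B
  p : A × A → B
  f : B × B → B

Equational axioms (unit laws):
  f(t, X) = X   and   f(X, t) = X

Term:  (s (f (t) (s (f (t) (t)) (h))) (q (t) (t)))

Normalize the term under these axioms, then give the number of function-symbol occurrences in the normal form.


1. (s (f (t) (s (f (t) (t)) (h))) (q (t) (t)))  →  (s (s (f (t) (t)) (h)) (q (t) (t)))
2. (s (s (f (t) (t)) (h)) (q (t) (t)))  →  (s (s (t) (h)) (q (t) (t)))
normal form: (s (s (t) (h)) (q (t) (t)))

size = 7


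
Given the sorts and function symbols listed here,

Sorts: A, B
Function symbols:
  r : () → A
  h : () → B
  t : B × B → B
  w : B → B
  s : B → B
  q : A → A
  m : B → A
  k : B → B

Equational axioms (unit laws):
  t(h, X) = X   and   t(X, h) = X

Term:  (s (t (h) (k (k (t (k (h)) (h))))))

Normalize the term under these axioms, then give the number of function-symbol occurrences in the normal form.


1. (s (t (h) (k (k (t (k (h)) (h))))))  →  (s (k (k (t (k (h)) (h)))))
2. (s (k (k (t (k (h)) (h)))))  →  (s (k (k (k (h)))))
normal form: (s (k (k (k (h)))))

size = 5


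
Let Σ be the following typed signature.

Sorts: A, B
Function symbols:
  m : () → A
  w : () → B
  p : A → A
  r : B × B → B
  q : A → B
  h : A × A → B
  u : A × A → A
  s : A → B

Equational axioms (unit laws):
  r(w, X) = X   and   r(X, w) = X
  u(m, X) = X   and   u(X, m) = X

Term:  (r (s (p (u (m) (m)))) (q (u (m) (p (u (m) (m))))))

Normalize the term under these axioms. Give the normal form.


normal form = (r (s (p (m))) (q (p (m))))

1. (r (s (p (u (m) (m)))) (q (u (m) (p (u (m) (m))))))  →  (r (s (p (m))) (q (u (m) (p (u (m) (m))))))
2. (r (s (p (m))) (q (u (m) (p (u (m) (m))))))  →  (r (s (p (m))) (q (p (u (m) (m)))))
3. (r (s (p (m))) (q (p (u (m) (m)))))  →  (r (s (p (m))) (q (p (m))))


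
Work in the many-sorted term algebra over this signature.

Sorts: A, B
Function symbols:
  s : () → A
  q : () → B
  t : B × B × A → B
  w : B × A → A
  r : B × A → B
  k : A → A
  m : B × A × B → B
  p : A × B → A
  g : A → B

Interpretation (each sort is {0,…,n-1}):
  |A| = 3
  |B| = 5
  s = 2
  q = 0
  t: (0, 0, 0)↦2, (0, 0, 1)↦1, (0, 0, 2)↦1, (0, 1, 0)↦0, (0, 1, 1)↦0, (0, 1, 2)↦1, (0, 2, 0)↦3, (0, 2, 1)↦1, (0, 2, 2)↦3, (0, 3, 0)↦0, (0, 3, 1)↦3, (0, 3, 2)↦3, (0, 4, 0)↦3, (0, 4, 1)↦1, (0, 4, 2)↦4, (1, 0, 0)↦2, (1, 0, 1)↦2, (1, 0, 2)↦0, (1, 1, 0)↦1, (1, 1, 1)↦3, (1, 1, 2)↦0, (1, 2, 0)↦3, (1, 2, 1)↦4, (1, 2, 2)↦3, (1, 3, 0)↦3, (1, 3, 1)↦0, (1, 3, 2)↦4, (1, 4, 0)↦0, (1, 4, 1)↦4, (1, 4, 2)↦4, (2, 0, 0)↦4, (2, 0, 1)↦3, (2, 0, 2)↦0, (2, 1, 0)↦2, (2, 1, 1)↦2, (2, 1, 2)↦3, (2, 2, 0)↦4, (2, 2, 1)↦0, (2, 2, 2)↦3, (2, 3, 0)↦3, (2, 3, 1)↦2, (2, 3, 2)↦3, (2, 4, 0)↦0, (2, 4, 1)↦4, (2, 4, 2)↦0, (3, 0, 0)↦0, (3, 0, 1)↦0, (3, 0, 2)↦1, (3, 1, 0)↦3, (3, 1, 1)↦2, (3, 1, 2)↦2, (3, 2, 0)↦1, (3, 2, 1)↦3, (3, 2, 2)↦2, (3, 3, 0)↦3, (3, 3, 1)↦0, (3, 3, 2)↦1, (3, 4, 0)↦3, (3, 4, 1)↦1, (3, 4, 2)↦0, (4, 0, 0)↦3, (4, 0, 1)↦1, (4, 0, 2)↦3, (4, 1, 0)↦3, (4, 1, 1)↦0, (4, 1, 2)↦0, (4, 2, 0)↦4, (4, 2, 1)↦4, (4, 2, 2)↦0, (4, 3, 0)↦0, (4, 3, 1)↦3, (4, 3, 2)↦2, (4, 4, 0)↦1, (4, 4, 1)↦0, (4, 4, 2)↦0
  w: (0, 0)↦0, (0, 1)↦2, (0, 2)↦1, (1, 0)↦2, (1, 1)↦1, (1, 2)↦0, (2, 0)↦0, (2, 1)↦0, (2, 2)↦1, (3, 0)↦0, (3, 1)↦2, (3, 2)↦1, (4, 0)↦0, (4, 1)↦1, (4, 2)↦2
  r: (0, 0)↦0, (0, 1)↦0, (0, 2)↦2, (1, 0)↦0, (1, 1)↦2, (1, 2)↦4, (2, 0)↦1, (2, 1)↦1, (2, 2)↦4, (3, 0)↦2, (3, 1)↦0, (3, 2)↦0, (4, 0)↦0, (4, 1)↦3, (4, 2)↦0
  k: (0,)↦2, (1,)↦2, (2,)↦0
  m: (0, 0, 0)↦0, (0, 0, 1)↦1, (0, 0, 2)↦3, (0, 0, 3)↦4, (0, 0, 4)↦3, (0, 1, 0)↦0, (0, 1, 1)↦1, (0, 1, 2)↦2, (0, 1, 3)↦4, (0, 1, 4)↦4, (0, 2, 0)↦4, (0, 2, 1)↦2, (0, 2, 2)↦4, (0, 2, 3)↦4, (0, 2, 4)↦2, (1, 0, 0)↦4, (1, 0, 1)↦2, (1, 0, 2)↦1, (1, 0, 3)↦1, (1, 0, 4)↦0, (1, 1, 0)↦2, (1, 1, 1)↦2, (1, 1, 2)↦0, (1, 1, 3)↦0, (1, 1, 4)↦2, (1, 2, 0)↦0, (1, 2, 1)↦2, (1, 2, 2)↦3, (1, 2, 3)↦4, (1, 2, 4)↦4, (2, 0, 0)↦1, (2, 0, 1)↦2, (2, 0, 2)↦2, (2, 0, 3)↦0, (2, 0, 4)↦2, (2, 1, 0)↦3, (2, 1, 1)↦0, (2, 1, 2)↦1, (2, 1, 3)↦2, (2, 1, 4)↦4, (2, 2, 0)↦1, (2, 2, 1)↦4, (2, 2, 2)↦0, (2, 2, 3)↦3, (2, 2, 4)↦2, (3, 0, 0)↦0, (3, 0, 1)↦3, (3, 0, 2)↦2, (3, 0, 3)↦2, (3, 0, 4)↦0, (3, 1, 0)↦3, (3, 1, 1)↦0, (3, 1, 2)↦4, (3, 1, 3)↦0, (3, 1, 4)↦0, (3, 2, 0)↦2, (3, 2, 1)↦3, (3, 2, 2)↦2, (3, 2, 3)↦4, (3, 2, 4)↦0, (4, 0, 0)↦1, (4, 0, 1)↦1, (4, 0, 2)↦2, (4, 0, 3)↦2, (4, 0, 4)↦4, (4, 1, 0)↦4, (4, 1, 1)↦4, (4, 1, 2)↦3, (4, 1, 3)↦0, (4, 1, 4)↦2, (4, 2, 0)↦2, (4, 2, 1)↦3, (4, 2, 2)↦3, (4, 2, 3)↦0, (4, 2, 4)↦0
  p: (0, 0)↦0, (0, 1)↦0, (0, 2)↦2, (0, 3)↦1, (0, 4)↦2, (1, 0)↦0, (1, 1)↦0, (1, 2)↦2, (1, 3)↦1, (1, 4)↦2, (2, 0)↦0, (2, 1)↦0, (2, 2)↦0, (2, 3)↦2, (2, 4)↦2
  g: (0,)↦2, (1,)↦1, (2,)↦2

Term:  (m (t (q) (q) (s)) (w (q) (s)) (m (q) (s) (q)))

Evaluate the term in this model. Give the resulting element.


value = 2

  q = 0
  q = 0
  s = 2
  (t (q) (q) (s)) = t(0, 0, 2) = 1
  q = 0
  s = 2
  (w (q) (s)) = w(0, 2) = 1
  q = 0
  s = 2
  q = 0
  (m (q) (s) (q)) = m(0, 2, 0) = 4
  (m (t (q) (q) (s)) (w (q) (s)) (m (q) (s) (q))) = m(1, 1, 4) = 2


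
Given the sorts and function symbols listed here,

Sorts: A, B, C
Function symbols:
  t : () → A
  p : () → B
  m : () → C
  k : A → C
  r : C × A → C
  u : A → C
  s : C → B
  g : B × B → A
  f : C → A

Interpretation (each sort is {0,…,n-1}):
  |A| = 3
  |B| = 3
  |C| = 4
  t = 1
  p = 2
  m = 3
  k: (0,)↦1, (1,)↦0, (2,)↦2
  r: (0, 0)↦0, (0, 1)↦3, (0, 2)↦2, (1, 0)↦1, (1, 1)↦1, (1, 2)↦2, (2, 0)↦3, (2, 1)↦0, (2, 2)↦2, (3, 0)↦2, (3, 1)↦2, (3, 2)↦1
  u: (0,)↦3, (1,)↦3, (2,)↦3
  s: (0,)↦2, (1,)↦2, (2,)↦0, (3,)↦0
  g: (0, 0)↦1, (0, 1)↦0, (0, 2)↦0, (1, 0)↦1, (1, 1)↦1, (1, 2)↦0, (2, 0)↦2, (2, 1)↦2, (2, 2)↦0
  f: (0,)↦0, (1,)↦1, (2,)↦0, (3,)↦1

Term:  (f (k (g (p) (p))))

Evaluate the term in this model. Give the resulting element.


  p = 2
  p = 2
  (g (p) (p)) = g(2, 2) = 0
  (k (g (p) (p))) = k(0,) = 1
  (f (k (g (p) (p)))) = f(1,) = 1

value = 1


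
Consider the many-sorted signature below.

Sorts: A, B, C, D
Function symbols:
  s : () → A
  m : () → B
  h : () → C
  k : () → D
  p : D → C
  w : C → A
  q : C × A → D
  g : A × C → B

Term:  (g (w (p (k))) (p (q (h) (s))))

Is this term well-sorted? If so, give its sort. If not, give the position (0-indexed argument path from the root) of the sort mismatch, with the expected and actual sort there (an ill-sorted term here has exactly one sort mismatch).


      (k) : D
    (p (k)) : C
  (w (p (k))) : A
      (h) : C
      (s) : A
    (q (h) (s)) : D
  (p (q (h) (s))) : C
(g (w (p (k))) (p (q (h) (s)))) : B

well-sorted; sort = B


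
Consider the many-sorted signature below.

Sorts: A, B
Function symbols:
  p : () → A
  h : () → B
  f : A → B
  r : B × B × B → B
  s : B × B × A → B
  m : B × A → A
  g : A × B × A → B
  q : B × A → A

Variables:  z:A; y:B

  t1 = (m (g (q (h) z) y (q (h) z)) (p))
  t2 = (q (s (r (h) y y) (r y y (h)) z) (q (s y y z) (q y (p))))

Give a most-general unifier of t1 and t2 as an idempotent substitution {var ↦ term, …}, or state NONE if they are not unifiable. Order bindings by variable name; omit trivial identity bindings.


NONE (not unifiable)

head clash or occurs-check failure — not unifiable


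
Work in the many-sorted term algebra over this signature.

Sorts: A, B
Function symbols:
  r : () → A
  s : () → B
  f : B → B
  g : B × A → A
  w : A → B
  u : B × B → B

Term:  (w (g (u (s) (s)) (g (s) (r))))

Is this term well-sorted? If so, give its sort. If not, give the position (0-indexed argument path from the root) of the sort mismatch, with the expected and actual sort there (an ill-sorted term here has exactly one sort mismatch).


well-sorted; sort = B

      (s) : B
      (s) : B
    (u (s) (s)) : B
      (s) : B
      (r) : A
    (g (s) (r)) : A
  (g (u (s) (s)) (g (s) (r))) : A
(w (g (u (s) (s)) (g (s) (r)))) : B


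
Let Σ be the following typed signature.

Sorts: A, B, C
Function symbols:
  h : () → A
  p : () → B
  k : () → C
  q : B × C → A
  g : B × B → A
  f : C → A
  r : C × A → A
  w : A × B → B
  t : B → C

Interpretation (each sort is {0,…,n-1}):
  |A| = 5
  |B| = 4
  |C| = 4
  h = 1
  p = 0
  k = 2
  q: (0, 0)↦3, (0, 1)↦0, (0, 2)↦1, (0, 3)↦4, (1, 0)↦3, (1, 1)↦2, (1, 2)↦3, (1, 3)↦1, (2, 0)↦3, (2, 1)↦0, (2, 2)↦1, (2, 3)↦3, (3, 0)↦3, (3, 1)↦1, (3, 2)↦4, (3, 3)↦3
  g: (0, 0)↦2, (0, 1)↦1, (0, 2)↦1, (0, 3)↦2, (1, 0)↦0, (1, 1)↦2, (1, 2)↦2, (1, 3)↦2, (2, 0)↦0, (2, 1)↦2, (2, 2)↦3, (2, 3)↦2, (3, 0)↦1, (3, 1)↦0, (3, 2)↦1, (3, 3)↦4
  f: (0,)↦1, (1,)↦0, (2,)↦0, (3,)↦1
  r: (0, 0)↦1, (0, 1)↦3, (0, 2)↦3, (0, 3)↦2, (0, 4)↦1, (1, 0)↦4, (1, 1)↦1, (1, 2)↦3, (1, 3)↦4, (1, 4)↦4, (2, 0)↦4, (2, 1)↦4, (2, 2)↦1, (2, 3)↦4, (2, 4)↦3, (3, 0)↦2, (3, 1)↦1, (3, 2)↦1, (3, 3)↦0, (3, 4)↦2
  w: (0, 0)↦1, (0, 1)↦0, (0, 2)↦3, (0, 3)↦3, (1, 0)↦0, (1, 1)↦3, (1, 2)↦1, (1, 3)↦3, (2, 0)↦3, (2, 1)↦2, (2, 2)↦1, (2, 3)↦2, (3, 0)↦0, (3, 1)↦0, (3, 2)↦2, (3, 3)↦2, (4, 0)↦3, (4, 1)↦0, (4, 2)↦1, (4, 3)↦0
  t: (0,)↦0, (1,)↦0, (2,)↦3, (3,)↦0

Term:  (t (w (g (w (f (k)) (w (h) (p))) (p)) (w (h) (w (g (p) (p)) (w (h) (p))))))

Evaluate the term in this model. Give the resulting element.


  k = 2
  (f (k)) = f(2,) = 0
  h = 1
  p = 0
  (w (h) (p)) = w(1, 0) = 0
  (w (f (k)) (w (h) (p))) = w(0, 0) = 1
  p = 0
  (g (w (f (k)) (w (h) (p))) (p)) = g(1, 0) = 0
  h = 1
  p = 0
  p = 0
  (g (p) (p)) = g(0, 0) = 2
  h = 1
  p = 0
  (w (h) (p)) = w(1, 0) = 0
  (w (g (p) (p)) (w (h) (p))) = w(2, 0) = 3
  (w (h) (w (g (p) (p)) (w (h) (p)))) = w(1, 3) = 3
  (w (g (w (f (k)) (w (h) (p))) (p)) (w (h) (w (g (p) (p)) (w (h) (p))))) = w(0, 3) = 3
  (t (w (g (w (f (k)) (w (h) (p))) (p)) (w (h) (w (g (p) (p)) (w (h) (p)))))) = t(3,) = 0

value = 0


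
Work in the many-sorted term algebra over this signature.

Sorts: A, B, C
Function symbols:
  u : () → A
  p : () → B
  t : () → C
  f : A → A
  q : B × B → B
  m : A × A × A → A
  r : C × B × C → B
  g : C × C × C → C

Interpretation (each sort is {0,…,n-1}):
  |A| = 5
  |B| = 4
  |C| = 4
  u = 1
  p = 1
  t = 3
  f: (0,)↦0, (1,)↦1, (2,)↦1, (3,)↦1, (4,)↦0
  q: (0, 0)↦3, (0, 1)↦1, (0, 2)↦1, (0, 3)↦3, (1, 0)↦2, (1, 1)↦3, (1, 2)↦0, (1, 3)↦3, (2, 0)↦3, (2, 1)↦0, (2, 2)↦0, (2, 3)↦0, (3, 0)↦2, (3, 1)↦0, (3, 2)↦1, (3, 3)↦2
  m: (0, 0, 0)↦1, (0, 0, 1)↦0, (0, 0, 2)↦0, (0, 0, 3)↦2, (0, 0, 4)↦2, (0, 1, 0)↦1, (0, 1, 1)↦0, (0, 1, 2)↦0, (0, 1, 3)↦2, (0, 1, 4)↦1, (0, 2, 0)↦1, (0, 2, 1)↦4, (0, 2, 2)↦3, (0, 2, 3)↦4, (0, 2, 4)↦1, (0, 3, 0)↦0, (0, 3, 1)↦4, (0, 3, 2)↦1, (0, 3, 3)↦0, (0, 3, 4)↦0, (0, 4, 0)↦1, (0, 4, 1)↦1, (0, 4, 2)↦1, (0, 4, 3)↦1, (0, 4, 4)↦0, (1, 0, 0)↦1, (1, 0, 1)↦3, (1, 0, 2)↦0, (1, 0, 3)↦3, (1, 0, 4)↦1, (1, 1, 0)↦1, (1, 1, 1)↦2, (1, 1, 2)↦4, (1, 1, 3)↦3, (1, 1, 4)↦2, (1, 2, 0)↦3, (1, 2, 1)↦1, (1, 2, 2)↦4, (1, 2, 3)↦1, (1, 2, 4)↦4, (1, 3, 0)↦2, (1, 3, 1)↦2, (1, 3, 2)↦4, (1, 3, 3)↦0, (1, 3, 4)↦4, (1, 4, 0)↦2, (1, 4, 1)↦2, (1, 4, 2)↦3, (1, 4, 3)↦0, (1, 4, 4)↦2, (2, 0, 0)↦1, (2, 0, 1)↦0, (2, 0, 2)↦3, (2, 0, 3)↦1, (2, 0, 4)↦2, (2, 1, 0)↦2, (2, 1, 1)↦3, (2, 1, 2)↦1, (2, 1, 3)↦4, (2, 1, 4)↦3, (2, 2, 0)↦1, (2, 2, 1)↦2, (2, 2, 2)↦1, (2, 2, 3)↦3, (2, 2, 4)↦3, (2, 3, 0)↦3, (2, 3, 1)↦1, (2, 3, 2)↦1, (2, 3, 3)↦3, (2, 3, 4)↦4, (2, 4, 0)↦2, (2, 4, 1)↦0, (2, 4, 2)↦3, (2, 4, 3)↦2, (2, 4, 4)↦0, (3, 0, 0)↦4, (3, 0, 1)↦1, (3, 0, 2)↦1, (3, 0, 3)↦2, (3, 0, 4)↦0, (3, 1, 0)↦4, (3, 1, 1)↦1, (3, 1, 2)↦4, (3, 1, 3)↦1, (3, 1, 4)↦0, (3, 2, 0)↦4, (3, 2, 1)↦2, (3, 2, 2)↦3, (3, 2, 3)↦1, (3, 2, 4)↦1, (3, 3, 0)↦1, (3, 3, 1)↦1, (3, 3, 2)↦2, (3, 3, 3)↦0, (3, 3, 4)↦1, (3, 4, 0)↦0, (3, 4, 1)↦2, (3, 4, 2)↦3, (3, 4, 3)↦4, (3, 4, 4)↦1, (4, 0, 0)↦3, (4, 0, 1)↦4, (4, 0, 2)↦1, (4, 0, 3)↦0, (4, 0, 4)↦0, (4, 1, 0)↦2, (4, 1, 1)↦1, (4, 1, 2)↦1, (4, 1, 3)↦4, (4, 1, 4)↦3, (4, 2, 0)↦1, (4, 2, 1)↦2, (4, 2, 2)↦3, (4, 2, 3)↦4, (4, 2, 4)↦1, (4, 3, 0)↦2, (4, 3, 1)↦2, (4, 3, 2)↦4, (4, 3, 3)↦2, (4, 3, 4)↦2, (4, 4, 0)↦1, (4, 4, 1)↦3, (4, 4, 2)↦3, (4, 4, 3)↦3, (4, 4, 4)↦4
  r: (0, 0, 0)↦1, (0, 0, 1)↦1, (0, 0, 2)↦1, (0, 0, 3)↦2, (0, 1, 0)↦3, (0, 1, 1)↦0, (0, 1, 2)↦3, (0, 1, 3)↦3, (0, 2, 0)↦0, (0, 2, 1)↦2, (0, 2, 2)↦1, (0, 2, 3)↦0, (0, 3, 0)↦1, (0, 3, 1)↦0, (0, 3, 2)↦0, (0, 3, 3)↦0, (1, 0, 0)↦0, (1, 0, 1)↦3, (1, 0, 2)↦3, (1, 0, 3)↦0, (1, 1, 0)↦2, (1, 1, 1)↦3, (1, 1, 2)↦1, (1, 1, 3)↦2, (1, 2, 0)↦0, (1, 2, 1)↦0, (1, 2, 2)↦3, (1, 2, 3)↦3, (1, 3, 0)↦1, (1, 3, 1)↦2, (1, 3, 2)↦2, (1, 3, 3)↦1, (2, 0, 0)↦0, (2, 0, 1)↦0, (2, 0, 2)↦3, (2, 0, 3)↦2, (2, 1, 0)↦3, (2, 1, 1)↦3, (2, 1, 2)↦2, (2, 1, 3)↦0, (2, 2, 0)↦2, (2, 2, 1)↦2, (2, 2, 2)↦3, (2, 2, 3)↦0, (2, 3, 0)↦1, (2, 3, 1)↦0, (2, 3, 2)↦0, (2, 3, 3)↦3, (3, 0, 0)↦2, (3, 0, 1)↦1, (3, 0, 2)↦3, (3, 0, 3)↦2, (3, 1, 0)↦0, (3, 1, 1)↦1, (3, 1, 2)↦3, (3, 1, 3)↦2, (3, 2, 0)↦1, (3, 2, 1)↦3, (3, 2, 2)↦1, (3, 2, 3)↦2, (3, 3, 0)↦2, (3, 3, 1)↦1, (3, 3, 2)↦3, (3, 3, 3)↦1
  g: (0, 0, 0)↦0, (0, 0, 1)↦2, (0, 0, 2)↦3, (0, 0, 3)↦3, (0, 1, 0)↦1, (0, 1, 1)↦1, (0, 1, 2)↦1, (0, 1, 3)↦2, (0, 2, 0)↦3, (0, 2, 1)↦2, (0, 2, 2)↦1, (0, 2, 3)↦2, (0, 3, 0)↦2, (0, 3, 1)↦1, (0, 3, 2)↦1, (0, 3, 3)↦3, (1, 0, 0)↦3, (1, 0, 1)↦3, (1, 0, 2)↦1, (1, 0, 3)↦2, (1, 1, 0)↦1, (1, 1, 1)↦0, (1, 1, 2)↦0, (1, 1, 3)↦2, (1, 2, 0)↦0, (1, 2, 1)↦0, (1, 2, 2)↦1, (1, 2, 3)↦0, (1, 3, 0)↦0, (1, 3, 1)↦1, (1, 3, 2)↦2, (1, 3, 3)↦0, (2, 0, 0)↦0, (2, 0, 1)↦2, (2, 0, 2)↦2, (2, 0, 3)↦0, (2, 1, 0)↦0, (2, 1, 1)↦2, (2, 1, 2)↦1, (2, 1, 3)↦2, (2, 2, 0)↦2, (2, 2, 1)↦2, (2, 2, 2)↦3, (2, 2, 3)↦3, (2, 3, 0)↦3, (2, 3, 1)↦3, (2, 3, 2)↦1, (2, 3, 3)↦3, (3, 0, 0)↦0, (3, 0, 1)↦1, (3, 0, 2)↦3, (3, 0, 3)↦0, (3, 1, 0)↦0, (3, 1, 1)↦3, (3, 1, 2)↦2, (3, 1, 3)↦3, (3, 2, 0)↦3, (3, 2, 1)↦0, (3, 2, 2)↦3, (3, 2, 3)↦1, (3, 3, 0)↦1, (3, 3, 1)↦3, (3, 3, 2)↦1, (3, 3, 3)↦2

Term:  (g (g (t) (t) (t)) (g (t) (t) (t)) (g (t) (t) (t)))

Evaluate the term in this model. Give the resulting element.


value = 3

  t = 3
  t = 3
  t = 3
  (g (t) (t) (t)) = g(3, 3, 3) = 2
  t = 3
  t = 3
  t = 3
  (g (t) (t) (t)) = g(3, 3, 3) = 2
  t = 3
  t = 3
  t = 3
  (g (t) (t) (t)) = g(3, 3, 3) = 2
  (g (g (t) (t) (t)) (g (t) (t) (t)) (g (t) (t) (t))) = g(2, 2, 2) = 3


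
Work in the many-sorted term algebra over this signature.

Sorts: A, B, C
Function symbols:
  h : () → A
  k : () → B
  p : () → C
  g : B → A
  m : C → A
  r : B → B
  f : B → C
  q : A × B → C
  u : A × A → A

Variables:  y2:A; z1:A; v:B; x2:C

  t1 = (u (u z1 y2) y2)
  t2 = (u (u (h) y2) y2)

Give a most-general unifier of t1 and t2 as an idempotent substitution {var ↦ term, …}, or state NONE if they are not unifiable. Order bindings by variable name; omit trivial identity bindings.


{z1 ↦ (h)}


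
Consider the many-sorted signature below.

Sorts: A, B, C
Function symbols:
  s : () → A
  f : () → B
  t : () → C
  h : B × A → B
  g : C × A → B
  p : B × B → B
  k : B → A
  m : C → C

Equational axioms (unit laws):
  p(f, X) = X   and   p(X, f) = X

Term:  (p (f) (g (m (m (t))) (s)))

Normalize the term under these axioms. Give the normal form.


1. (p (f) (g (m (m (t))) (s)))  →  (g (m (m (t))) (s))

normal form = (g (m (m (t))) (s))


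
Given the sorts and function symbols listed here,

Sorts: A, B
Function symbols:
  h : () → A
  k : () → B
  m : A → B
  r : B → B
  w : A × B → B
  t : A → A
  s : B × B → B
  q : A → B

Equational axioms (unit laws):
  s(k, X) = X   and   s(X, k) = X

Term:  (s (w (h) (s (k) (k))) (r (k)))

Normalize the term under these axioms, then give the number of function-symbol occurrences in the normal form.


size = 6

1. (s (w (h) (s (k) (k))) (r (k)))  →  (s (w (h) (k)) (r (k)))
normal form: (s (w (h) (k)) (r (k)))


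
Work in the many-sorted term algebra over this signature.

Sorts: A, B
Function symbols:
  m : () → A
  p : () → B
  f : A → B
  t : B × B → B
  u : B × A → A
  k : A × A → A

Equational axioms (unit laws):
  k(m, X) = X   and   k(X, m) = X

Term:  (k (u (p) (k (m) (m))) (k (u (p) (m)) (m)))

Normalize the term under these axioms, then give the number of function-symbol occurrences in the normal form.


1. (k (u (p) (k (m) (m))) (k (u (p) (m)) (m)))  →  (k (u (p) (m)) (k (u (p) (m)) (m)))
2. (k (u (p) (m)) (k (u (p) (m)) (m)))  →  (k (u (p) (m)) (u (p) (m)))
normal form: (k (u (p) (m)) (u (p) (m)))

size = 7


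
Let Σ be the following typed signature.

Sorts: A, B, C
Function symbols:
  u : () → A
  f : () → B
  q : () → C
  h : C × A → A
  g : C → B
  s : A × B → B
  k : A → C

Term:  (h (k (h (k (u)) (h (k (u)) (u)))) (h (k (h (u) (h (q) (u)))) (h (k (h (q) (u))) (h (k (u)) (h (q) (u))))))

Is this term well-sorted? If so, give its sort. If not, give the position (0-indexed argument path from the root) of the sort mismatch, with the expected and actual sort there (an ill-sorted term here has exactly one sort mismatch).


        (u) : A
      (k (u)) : C
          (u) : A
        (k (u)) : C
        (u) : A
      (h (k (u)) (u)) : A
    (h (k (u)) (h (k (u)) (u))) : A
  (k (h (k (u)) (h (k (u)) (u)))) : C
        (u) : A
          (q) : C
          (u) : A
        (h (q) (u)) : A
      (h (u) (h (q) (u))) : ✗ arg 0 at [1, 0, 0, 0] has sort A, expected C
          (q) : C
          (u) : A
        (h (q) (u)) : A
      (k (h (q) (u))) : C
          (u) : A
        (k (u)) : C
          (q) : C
          (u) : A
        (h (q) (u)) : A
      (h (k (u)) (h (q) (u))) : A
    (h (k (h (q) (u))) (h (k (u)) (h (q) (u)))) : A

ill-sorted at position [1, 0, 0, 0]: expected C, got A
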